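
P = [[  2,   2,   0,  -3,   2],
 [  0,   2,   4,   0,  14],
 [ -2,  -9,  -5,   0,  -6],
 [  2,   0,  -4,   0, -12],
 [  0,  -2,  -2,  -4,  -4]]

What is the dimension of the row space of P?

Row reduce to echelon form.
R3 ← R3 + R1: [0, -7, -5, -3, -4]
R4 ← R4 − R1: [0, -2, -4, 3, -14]
R3 ← R3 + (7/2)·R2: [0, 0, 9, -3, 45]
R4 ← R4 + R2: [0, 0, 0, 3, 0]
R5 ← R5 + R2: [0, 0, 2, -4, 10]
R5 ← R5 − (2/9)·R3: [0, 0, 0, -10/3, 0]
R5 ← R5 + (10/9)·R4: [0, 0, 0, 0, 0]
Echelon form has 4 nonzero rows, so rank(P) = 4.
The row space has dimension equal to the rank: 4.

4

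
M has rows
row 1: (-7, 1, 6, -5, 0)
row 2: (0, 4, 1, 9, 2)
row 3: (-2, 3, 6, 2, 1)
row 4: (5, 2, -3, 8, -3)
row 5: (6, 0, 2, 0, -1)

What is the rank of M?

5

Row reduce to echelon form.
R3 ← R3 − (2/7)·R1: [0, 19/7, 30/7, 24/7, 1]
R4 ← R4 + (5/7)·R1: [0, 19/7, 9/7, 31/7, -3]
R5 ← R5 + (6/7)·R1: [0, 6/7, 50/7, -30/7, -1]
R3 ← R3 − (19/28)·R2: [0, 0, 101/28, -75/28, -5/14]
R4 ← R4 − (19/28)·R2: [0, 0, 17/28, -47/28, -61/14]
R5 ← R5 − (3/14)·R2: [0, 0, 97/14, -87/14, -10/7]
R4 ← R4 − (17/101)·R3: [0, 0, 0, -124/101, -434/101]
R5 ← R5 − (194/101)·R3: [0, 0, 0, -108/101, -75/101]
R5 ← R5 − (27/31)·R4: [0, 0, 0, 0, 3]
Echelon form has 5 nonzero rows, so rank(M) = 5.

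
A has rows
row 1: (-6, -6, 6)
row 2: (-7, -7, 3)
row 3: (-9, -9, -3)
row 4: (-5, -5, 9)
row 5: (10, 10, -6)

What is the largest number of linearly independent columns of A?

2

Row reduce to echelon form.
R2 ← R2 − (7/6)·R1: [0, 0, -4]
R3 ← R3 − (3/2)·R1: [0, 0, -12]
R4 ← R4 − (5/6)·R1: [0, 0, 4]
R5 ← R5 + (5/3)·R1: [0, 0, 4]
R3 ← R3 − (3)·R2: [0, 0, 0]
R4 ← R4 + R2: [0, 0, 0]
R5 ← R5 + R2: [0, 0, 0]
Echelon form has 2 nonzero rows, so rank(A) = 2.
The rank gives the maximum number of linearly independent columns: 2.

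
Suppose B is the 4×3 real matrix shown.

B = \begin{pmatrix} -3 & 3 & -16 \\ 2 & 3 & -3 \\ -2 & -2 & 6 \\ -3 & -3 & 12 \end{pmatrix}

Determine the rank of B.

Row reduce to echelon form.
R2 ← R2 + (2/3)·R1: [0, 5, -41/3]
R3 ← R3 − (2/3)·R1: [0, -4, 50/3]
R4 ← R4 − R1: [0, -6, 28]
R3 ← R3 + (4/5)·R2: [0, 0, 86/15]
R4 ← R4 + (6/5)·R2: [0, 0, 58/5]
R4 ← R4 − (87/43)·R3: [0, 0, 0]
Echelon form has 3 nonzero rows, so rank(B) = 3.

3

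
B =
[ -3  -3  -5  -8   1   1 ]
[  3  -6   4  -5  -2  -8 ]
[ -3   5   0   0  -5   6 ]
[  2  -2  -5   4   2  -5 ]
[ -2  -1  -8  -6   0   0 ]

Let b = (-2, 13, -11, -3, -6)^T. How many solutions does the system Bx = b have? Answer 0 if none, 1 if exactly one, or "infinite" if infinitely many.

Row reduce the augmented matrix [B | b].
R2 ← R2 + R1: [0, -9, -1, -13, -1, -7, 11]
R3 ← R3 − R1: [0, 8, 5, 8, -6, 5, -9]
R4 ← R4 + (2/3)·R1: [0, -4, -25/3, -4/3, 8/3, -13/3, -13/3]
R5 ← R5 − (2/3)·R1: [0, 1, -14/3, -2/3, -2/3, -2/3, -14/3]
R3 ← R3 + (8/9)·R2: [0, 0, 37/9, -32/9, -62/9, -11/9, 7/9]
R4 ← R4 − (4/9)·R2: [0, 0, -71/9, 40/9, 28/9, -11/9, -83/9]
R5 ← R5 + (1/9)·R2: [0, 0, -43/9, -19/9, -7/9, -13/9, -31/9]
R4 ← R4 + (71/37)·R3: [0, 0, 0, -88/37, -374/37, -132/37, -286/37]
R5 ← R5 + (43/37)·R3: [0, 0, 0, -231/37, -325/37, -106/37, -94/37]
R5 ← R5 − (21/8)·R4: [0, 0, 0, 0, 71/4, 13/2, 71/4]
The echelon form has 5 nonzero rows, and every pivot lies in the first 6 columns, so rank(B) = rank([B|b]) = 5.
The system is consistent.
rank = 5 < 6 unknowns, so there are infinitely many solutions.

infinite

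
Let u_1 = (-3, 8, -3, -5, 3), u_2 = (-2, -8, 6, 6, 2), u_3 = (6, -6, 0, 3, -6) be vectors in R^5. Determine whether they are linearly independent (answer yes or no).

Form the matrix with these vectors as rows and row reduce.
R2 ← R2 − (2/3)·R1: [0, -40/3, 8, 28/3, 0]
R3 ← R3 + (2)·R1: [0, 10, -6, -7, 0]
R3 ← R3 + (3/4)·R2: [0, 0, 0, 0, 0]
2 nonzero rows, so the 3 vectors span a space of dimension 2.
Since 2 < 3, the vectors are linearly dependent.

no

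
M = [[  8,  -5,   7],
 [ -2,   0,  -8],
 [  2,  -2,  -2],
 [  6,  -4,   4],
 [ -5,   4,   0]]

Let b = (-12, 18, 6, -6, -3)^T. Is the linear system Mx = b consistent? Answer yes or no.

yes

Row reduce the augmented matrix [M | b].
R2 ← R2 + (1/4)·R1: [0, -5/4, -25/4, 15]
R3 ← R3 − (1/4)·R1: [0, -3/4, -15/4, 9]
R4 ← R4 − (3/4)·R1: [0, -1/4, -5/4, 3]
R5 ← R5 + (5/8)·R1: [0, 7/8, 35/8, -21/2]
R3 ← R3 − (3/5)·R2: [0, 0, 0, 0]
R4 ← R4 − (1/5)·R2: [0, 0, 0, 0]
R5 ← R5 + (7/10)·R2: [0, 0, 0, 0]
The echelon form has 2 nonzero rows, and every pivot lies in the first 3 columns, so rank(M) = rank([M|b]) = 2.
The system is consistent.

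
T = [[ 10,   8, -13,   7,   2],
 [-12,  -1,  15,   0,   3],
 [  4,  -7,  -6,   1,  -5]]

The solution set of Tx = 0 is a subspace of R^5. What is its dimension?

2

Row reduce to echelon form.
R2 ← R2 + (6/5)·R1: [0, 43/5, -3/5, 42/5, 27/5]
R3 ← R3 − (2/5)·R1: [0, -51/5, -4/5, -9/5, -29/5]
R3 ← R3 + (51/43)·R2: [0, 0, -65/43, 351/43, 26/43]
3 nonzero rows, so rank(T) = 3.
T has 5 columns; by rank–nullity, nullity = 5 − 3 = 2.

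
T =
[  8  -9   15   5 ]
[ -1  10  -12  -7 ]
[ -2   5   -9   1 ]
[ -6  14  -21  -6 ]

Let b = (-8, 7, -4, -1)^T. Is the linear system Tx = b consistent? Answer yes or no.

Row reduce the augmented matrix [T | b].
R2 ← R2 + (1/8)·R1: [0, 71/8, -81/8, -51/8, 6]
R3 ← R3 + (1/4)·R1: [0, 11/4, -21/4, 9/4, -6]
R4 ← R4 + (3/4)·R1: [0, 29/4, -39/4, -9/4, -7]
R3 ← R3 − (22/71)·R2: [0, 0, -150/71, 300/71, -558/71]
R4 ← R4 − (58/71)·R2: [0, 0, -105/71, 210/71, -845/71]
R4 ← R4 − (7/10)·R3: [0, 0, 0, 0, -32/5]
The echelon form has 4 nonzero rows; the last pivot sits in the augmented column, so rank(T) = 3 but rank([T|b]) = 4.
Since the ranks differ, the system is inconsistent.

no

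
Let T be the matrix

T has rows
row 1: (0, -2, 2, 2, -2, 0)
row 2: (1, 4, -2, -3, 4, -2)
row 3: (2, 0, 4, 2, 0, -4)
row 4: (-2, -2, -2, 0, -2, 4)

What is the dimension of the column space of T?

Row reduce to echelon form.
Swap R1 ↔ R2
R3 ← R3 − (2)·R1: [0, -8, 8, 8, -8, 0]
R4 ← R4 + (2)·R1: [0, 6, -6, -6, 6, 0]
R3 ← R3 − (4)·R2: [0, 0, 0, 0, 0, 0]
R4 ← R4 + (3)·R2: [0, 0, 0, 0, 0, 0]
Echelon form has 2 nonzero rows, so rank(T) = 2.
The column space has dimension equal to the rank: 2.

2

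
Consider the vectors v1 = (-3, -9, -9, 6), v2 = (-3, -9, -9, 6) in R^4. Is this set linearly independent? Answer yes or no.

no

Form the matrix with these vectors as rows and row reduce.
R2 ← R2 − R1: [0, 0, 0, 0]
1 nonzero row, so the 2 vectors span a space of dimension 1.
Since 1 < 2, the vectors are linearly dependent.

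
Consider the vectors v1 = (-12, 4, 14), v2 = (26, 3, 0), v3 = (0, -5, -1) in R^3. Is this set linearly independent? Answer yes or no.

Form the matrix with these vectors as rows and row reduce.
R2 ← R2 + (13/6)·R1: [0, 35/3, 91/3]
R3 ← R3 + (3/7)·R2: [0, 0, 12]
3 nonzero rows, so the 3 vectors span a space of dimension 3.
Since 3 = 3, the vectors are linearly independent.

yes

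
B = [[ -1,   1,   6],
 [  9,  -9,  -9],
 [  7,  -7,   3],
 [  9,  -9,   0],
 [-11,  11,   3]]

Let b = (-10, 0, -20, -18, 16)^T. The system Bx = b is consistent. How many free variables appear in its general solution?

1

Row reduce the augmented matrix [B | b].
R2 ← R2 + (9)·R1: [0, 0, 45, -90]
R3 ← R3 + (7)·R1: [0, 0, 45, -90]
R4 ← R4 + (9)·R1: [0, 0, 54, -108]
R5 ← R5 − (11)·R1: [0, 0, -63, 126]
R3 ← R3 − R2: [0, 0, 0, 0]
R4 ← R4 − (6/5)·R2: [0, 0, 0, 0]
R5 ← R5 + (7/5)·R2: [0, 0, 0, 0]
The echelon form has 2 nonzero rows, and every pivot lies in the first 3 columns, so rank(B) = rank([B|b]) = 2.
The system is consistent.
Free variables = (unknowns) − (rank) = 3 − 2 = 1.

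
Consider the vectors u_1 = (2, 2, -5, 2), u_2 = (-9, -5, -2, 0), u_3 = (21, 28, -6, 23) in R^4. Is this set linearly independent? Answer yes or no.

Form the matrix with these vectors as rows and row reduce.
R2 ← R2 + (9/2)·R1: [0, 4, -49/2, 9]
R3 ← R3 − (21/2)·R1: [0, 7, 93/2, 2]
R3 ← R3 − (7/4)·R2: [0, 0, 715/8, -55/4]
3 nonzero rows, so the 3 vectors span a space of dimension 3.
Since 3 = 3, the vectors are linearly independent.

yes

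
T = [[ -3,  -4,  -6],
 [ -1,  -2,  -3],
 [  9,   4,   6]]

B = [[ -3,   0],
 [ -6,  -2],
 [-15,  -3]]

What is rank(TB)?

2

First compute TB:
[[123,  26],
 [ 60,  13],
 [-141, -26]]
Now row reduce the product.
R2 ← R2 − (20/41)·R1: [0, 13/41]
R3 ← R3 + (47/41)·R1: [0, 156/41]
R3 ← R3 − (12)·R2: [0, 0]
2 nonzero rows, so rank(TB) = 2.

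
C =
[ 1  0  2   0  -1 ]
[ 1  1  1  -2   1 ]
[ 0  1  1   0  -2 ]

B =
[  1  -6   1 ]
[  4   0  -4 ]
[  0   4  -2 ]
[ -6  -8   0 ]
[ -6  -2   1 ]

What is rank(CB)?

First compute CB:
[[  7,   4,  -4],
 [ 11,  12,  -4],
 [ 16,   8,  -8]]
Now row reduce the product.
R2 ← R2 − (11/7)·R1: [0, 40/7, 16/7]
R3 ← R3 − (16/7)·R1: [0, -8/7, 8/7]
R3 ← R3 + (1/5)·R2: [0, 0, 8/5]
3 nonzero rows, so rank(CB) = 3.

3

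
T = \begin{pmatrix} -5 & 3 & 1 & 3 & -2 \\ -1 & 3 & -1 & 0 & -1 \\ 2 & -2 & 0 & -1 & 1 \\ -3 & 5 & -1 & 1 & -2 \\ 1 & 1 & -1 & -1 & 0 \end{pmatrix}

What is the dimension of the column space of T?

Row reduce to echelon form.
R2 ← R2 − (1/5)·R1: [0, 12/5, -6/5, -3/5, -3/5]
R3 ← R3 + (2/5)·R1: [0, -4/5, 2/5, 1/5, 1/5]
R4 ← R4 − (3/5)·R1: [0, 16/5, -8/5, -4/5, -4/5]
R5 ← R5 + (1/5)·R1: [0, 8/5, -4/5, -2/5, -2/5]
R3 ← R3 + (1/3)·R2: [0, 0, 0, 0, 0]
R4 ← R4 − (4/3)·R2: [0, 0, 0, 0, 0]
R5 ← R5 − (2/3)·R2: [0, 0, 0, 0, 0]
Echelon form has 2 nonzero rows, so rank(T) = 2.
The column space has dimension equal to the rank: 2.

2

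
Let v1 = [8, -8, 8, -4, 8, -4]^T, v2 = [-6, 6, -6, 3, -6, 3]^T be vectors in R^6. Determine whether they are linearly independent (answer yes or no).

Form the matrix with these vectors as rows and row reduce.
R2 ← R2 + (3/4)·R1: [0, 0, 0, 0, 0, 0]
1 nonzero row, so the 2 vectors span a space of dimension 1.
Since 1 < 2, the vectors are linearly dependent.

no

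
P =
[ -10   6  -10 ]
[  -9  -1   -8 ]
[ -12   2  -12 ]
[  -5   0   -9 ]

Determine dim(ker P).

0

Row reduce to echelon form.
R2 ← R2 − (9/10)·R1: [0, -32/5, 1]
R3 ← R3 − (6/5)·R1: [0, -26/5, 0]
R4 ← R4 − (1/2)·R1: [0, -3, -4]
R3 ← R3 − (13/16)·R2: [0, 0, -13/16]
R4 ← R4 − (15/32)·R2: [0, 0, -143/32]
R4 ← R4 − (11/2)·R3: [0, 0, 0]
3 nonzero rows, so rank(P) = 3.
P has 3 columns; by rank–nullity, nullity = 3 − 3 = 0.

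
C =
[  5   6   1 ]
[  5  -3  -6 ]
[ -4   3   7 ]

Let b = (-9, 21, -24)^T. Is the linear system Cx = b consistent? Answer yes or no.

Row reduce the augmented matrix [C | b].
R2 ← R2 − R1: [0, -9, -7, 30]
R3 ← R3 + (4/5)·R1: [0, 39/5, 39/5, -156/5]
R3 ← R3 + (13/15)·R2: [0, 0, 26/15, -26/5]
The echelon form has 3 nonzero rows, and every pivot lies in the first 3 columns, so rank(C) = rank([C|b]) = 3.
The system is consistent.

yes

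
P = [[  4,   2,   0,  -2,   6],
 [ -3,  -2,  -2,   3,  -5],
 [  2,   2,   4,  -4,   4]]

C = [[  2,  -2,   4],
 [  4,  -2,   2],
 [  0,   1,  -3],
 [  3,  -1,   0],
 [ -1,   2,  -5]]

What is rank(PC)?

2

First compute PC:
[[  4,   2, -10],
 [  0,  -5,  15],
 [ -4,   8, -20]]
Now row reduce the product.
R3 ← R3 + R1: [0, 10, -30]
R3 ← R3 + (2)·R2: [0, 0, 0]
2 nonzero rows, so rank(PC) = 2.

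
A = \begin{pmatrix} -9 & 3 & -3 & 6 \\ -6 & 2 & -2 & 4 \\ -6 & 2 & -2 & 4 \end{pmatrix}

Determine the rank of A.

Row reduce to echelon form.
R2 ← R2 − (2/3)·R1: [0, 0, 0, 0]
R3 ← R3 − (2/3)·R1: [0, 0, 0, 0]
Echelon form has 1 nonzero row, so rank(A) = 1.

1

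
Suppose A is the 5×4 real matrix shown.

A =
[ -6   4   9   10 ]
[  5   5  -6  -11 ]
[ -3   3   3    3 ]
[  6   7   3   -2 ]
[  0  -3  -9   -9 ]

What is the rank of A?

Row reduce to echelon form.
R2 ← R2 + (5/6)·R1: [0, 25/3, 3/2, -8/3]
R3 ← R3 − (1/2)·R1: [0, 1, -3/2, -2]
R4 ← R4 + R1: [0, 11, 12, 8]
R3 ← R3 − (3/25)·R2: [0, 0, -42/25, -42/25]
R4 ← R4 − (33/25)·R2: [0, 0, 501/50, 288/25]
R5 ← R5 + (9/25)·R2: [0, 0, -423/50, -249/25]
R4 ← R4 + (167/28)·R3: [0, 0, 0, 3/2]
R5 ← R5 − (141/28)·R3: [0, 0, 0, -3/2]
R5 ← R5 + R4: [0, 0, 0, 0]
Echelon form has 4 nonzero rows, so rank(A) = 4.

4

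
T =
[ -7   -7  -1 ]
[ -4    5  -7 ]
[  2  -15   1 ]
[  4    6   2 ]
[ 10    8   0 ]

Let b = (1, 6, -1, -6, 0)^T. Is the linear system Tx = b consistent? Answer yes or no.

Row reduce the augmented matrix [T | b].
R2 ← R2 − (4/7)·R1: [0, 9, -45/7, 38/7]
R3 ← R3 + (2/7)·R1: [0, -17, 5/7, -5/7]
R4 ← R4 + (4/7)·R1: [0, 2, 10/7, -38/7]
R5 ← R5 + (10/7)·R1: [0, -2, -10/7, 10/7]
R3 ← R3 + (17/9)·R2: [0, 0, -80/7, 601/63]
R4 ← R4 − (2/9)·R2: [0, 0, 20/7, -418/63]
R5 ← R5 + (2/9)·R2: [0, 0, -20/7, 166/63]
R4 ← R4 + (1/4)·R3: [0, 0, 0, -17/4]
R5 ← R5 − (1/4)·R3: [0, 0, 0, 1/4]
R5 ← R5 + (1/17)·R4: [0, 0, 0, 0]
The echelon form has 4 nonzero rows; the last pivot sits in the augmented column, so rank(T) = 3 but rank([T|b]) = 4.
Since the ranks differ, the system is inconsistent.

no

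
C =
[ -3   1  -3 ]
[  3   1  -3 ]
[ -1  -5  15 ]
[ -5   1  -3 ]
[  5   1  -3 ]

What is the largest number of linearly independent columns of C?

2

Row reduce to echelon form.
R2 ← R2 + R1: [0, 2, -6]
R3 ← R3 − (1/3)·R1: [0, -16/3, 16]
R4 ← R4 − (5/3)·R1: [0, -2/3, 2]
R5 ← R5 + (5/3)·R1: [0, 8/3, -8]
R3 ← R3 + (8/3)·R2: [0, 0, 0]
R4 ← R4 + (1/3)·R2: [0, 0, 0]
R5 ← R5 − (4/3)·R2: [0, 0, 0]
Echelon form has 2 nonzero rows, so rank(C) = 2.
The rank gives the maximum number of linearly independent columns: 2.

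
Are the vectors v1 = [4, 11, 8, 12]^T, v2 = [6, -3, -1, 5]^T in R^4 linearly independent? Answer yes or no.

Form the matrix with these vectors as rows and row reduce.
R2 ← R2 − (3/2)·R1: [0, -39/2, -13, -13]
2 nonzero rows, so the 2 vectors span a space of dimension 2.
Since 2 = 2, the vectors are linearly independent.

yes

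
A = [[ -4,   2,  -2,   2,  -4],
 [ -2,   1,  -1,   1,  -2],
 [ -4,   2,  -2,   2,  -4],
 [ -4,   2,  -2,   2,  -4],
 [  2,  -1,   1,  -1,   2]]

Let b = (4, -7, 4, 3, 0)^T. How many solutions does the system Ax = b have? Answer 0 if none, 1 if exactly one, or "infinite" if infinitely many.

0

Row reduce the augmented matrix [A | b].
R2 ← R2 − (1/2)·R1: [0, 0, 0, 0, 0, -9]
R3 ← R3 − R1: [0, 0, 0, 0, 0, 0]
R4 ← R4 − R1: [0, 0, 0, 0, 0, -1]
R5 ← R5 + (1/2)·R1: [0, 0, 0, 0, 0, 2]
R4 ← R4 − (1/9)·R2: [0, 0, 0, 0, 0, 0]
R5 ← R5 + (2/9)·R2: [0, 0, 0, 0, 0, 0]
The echelon form has 2 nonzero rows; the last pivot sits in the augmented column, so rank(A) = 1 but rank([A|b]) = 2.
Since the ranks differ, the system is inconsistent.
It has no solutions.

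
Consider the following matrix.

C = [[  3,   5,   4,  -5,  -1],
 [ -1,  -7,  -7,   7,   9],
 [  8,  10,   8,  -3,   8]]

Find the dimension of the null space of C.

Row reduce to echelon form.
R2 ← R2 + (1/3)·R1: [0, -16/3, -17/3, 16/3, 26/3]
R3 ← R3 − (8/3)·R1: [0, -10/3, -8/3, 31/3, 32/3]
R3 ← R3 − (5/8)·R2: [0, 0, 7/8, 7, 21/4]
3 nonzero rows, so rank(C) = 3.
C has 5 columns; by rank–nullity, nullity = 5 − 3 = 2.

2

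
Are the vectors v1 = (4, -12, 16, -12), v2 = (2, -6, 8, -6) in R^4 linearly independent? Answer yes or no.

Form the matrix with these vectors as rows and row reduce.
R2 ← R2 − (1/2)·R1: [0, 0, 0, 0]
1 nonzero row, so the 2 vectors span a space of dimension 1.
Since 1 < 2, the vectors are linearly dependent.

no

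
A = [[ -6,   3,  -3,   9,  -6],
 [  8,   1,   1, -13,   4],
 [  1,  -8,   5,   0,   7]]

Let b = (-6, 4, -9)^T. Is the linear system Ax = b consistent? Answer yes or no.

no

Row reduce the augmented matrix [A | b].
R2 ← R2 + (4/3)·R1: [0, 5, -3, -1, -4, -4]
R3 ← R3 + (1/6)·R1: [0, -15/2, 9/2, 3/2, 6, -10]
R3 ← R3 + (3/2)·R2: [0, 0, 0, 0, 0, -16]
The echelon form has 3 nonzero rows; the last pivot sits in the augmented column, so rank(A) = 2 but rank([A|b]) = 3.
Since the ranks differ, the system is inconsistent.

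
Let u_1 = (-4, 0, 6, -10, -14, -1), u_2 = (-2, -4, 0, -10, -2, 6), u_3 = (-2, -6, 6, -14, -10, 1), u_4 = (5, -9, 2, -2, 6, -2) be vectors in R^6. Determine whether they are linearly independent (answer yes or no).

no

Form the matrix with these vectors as rows and row reduce.
R2 ← R2 − (1/2)·R1: [0, -4, -3, -5, 5, 13/2]
R3 ← R3 − (1/2)·R1: [0, -6, 3, -9, -3, 3/2]
R4 ← R4 + (5/4)·R1: [0, -9, 19/2, -29/2, -23/2, -13/4]
R3 ← R3 − (3/2)·R2: [0, 0, 15/2, -3/2, -21/2, -33/4]
R4 ← R4 − (9/4)·R2: [0, 0, 65/4, -13/4, -91/4, -143/8]
R4 ← R4 − (13/6)·R3: [0, 0, 0, 0, 0, 0]
3 nonzero rows, so the 4 vectors span a space of dimension 3.
Since 3 < 4, the vectors are linearly dependent.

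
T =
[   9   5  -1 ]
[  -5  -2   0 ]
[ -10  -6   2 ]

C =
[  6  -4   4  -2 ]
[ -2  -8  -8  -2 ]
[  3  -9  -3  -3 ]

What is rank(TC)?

First compute TC:
[[ 41, -67,  -1, -25],
 [-26,  36,  -4,  14],
 [-42,  70,   2,  26]]
Now row reduce the product.
R2 ← R2 + (26/41)·R1: [0, -266/41, -190/41, -76/41]
R3 ← R3 + (42/41)·R1: [0, 56/41, 40/41, 16/41]
R3 ← R3 + (4/19)·R2: [0, 0, 0, 0]
2 nonzero rows, so rank(TC) = 2.

2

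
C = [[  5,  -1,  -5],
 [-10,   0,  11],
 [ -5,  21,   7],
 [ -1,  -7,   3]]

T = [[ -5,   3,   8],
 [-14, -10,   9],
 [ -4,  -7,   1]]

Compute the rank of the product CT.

First compute CT:
[[  9,  60,  26],
 [  6, -107, -69],
 [-297, -274, 156],
 [ 91,  46, -68]]
Now row reduce the product.
R2 ← R2 − (2/3)·R1: [0, -147, -259/3]
R3 ← R3 + (33)·R1: [0, 1706, 1014]
R4 ← R4 − (91/9)·R1: [0, -1682/3, -2978/9]
R3 ← R3 + (1706/147)·R2: [0, 0, 760/63]
R4 ← R4 − (1682/441)·R2: [0, 0, -304/189]
R4 ← R4 + (2/15)·R3: [0, 0, 0]
3 nonzero rows, so rank(CT) = 3.

3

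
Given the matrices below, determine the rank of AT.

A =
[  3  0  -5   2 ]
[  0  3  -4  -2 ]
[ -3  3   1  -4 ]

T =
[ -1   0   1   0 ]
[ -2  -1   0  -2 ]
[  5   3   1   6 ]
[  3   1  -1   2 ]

First compute AT:
[[-22, -13,  -4, -26],
 [-32, -17,  -2, -34],
 [-10,  -4,   2,  -8]]
Now row reduce the product.
R2 ← R2 − (16/11)·R1: [0, 21/11, 42/11, 42/11]
R3 ← R3 − (5/11)·R1: [0, 21/11, 42/11, 42/11]
R3 ← R3 − R2: [0, 0, 0, 0]
2 nonzero rows, so rank(AT) = 2.

2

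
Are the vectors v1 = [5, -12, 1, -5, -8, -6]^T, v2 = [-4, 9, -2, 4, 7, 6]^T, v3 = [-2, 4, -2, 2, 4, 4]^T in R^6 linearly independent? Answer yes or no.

Form the matrix with these vectors as rows and row reduce.
R2 ← R2 + (4/5)·R1: [0, -3/5, -6/5, 0, 3/5, 6/5]
R3 ← R3 + (2/5)·R1: [0, -4/5, -8/5, 0, 4/5, 8/5]
R3 ← R3 − (4/3)·R2: [0, 0, 0, 0, 0, 0]
2 nonzero rows, so the 3 vectors span a space of dimension 2.
Since 2 < 3, the vectors are linearly dependent.

no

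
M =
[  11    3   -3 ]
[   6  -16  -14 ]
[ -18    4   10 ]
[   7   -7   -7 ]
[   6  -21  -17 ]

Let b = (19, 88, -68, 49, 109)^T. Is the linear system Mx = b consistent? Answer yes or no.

yes

Row reduce the augmented matrix [M | b].
R2 ← R2 − (6/11)·R1: [0, -194/11, -136/11, 854/11]
R3 ← R3 + (18/11)·R1: [0, 98/11, 56/11, -406/11]
R4 ← R4 − (7/11)·R1: [0, -98/11, -56/11, 406/11]
R5 ← R5 − (6/11)·R1: [0, -249/11, -169/11, 1085/11]
R3 ← R3 + (49/97)·R2: [0, 0, -112/97, 224/97]
R4 ← R4 − (49/97)·R2: [0, 0, 112/97, -224/97]
R5 ← R5 − (249/194)·R2: [0, 0, 49/97, -98/97]
R4 ← R4 + R3: [0, 0, 0, 0]
R5 ← R5 + (7/16)·R3: [0, 0, 0, 0]
The echelon form has 3 nonzero rows, and every pivot lies in the first 3 columns, so rank(M) = rank([M|b]) = 3.
The system is consistent.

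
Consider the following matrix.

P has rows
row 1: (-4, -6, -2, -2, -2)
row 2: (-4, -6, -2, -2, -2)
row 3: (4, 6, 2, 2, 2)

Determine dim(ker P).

4

Row reduce to echelon form.
R2 ← R2 − R1: [0, 0, 0, 0, 0]
R3 ← R3 + R1: [0, 0, 0, 0, 0]
1 nonzero row, so rank(P) = 1.
P has 5 columns; by rank–nullity, nullity = 5 − 1 = 4.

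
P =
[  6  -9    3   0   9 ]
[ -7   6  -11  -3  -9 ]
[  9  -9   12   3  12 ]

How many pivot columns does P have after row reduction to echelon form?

2

Row reduce to echelon form.
R2 ← R2 + (7/6)·R1: [0, -9/2, -15/2, -3, 3/2]
R3 ← R3 − (3/2)·R1: [0, 9/2, 15/2, 3, -3/2]
R3 ← R3 + R2: [0, 0, 0, 0, 0]
Echelon form has 2 nonzero rows, so rank(P) = 2.
Each nonzero row contributes one pivot column: 2 pivot columns.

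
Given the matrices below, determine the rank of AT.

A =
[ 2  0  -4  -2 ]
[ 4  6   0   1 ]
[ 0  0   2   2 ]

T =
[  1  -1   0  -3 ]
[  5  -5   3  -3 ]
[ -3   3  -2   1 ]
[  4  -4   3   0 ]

2

First compute AT:
[[  6,  -6,   2, -10],
 [ 38, -38,  21, -30],
 [  2,  -2,   2,   2]]
Now row reduce the product.
R2 ← R2 − (19/3)·R1: [0, 0, 25/3, 100/3]
R3 ← R3 − (1/3)·R1: [0, 0, 4/3, 16/3]
R3 ← R3 − (4/25)·R2: [0, 0, 0, 0]
2 nonzero rows, so rank(AT) = 2.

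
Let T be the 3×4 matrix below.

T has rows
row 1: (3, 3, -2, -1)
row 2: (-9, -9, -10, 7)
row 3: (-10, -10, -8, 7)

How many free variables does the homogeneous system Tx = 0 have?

2

Row reduce to echelon form.
R2 ← R2 + (3)·R1: [0, 0, -16, 4]
R3 ← R3 + (10/3)·R1: [0, 0, -44/3, 11/3]
R3 ← R3 − (11/12)·R2: [0, 0, 0, 0]
2 nonzero rows, so rank(T) = 2.
T has 4 columns; by rank–nullity, nullity = 4 − 2 = 2.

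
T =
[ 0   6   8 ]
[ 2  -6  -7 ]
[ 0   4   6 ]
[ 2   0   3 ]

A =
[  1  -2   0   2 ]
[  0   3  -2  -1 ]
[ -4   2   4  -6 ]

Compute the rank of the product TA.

First compute TA:
[[-32,  34,  20, -54],
 [ 30, -36, -16,  52],
 [-24,  24,  16, -40],
 [-10,   2,  12, -14]]
Now row reduce the product.
R2 ← R2 + (15/16)·R1: [0, -33/8, 11/4, 11/8]
R3 ← R3 − (3/4)·R1: [0, -3/2, 1, 1/2]
R4 ← R4 − (5/16)·R1: [0, -69/8, 23/4, 23/8]
R3 ← R3 − (4/11)·R2: [0, 0, 0, 0]
R4 ← R4 − (23/11)·R2: [0, 0, 0, 0]
2 nonzero rows, so rank(TA) = 2.

2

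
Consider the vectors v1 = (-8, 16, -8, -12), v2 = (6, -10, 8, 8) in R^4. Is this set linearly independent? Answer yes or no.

yes

Form the matrix with these vectors as rows and row reduce.
R2 ← R2 + (3/4)·R1: [0, 2, 2, -1]
2 nonzero rows, so the 2 vectors span a space of dimension 2.
Since 2 = 2, the vectors are linearly independent.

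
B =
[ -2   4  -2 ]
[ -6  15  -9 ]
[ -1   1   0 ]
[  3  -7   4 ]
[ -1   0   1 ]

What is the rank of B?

Row reduce to echelon form.
R2 ← R2 − (3)·R1: [0, 3, -3]
R3 ← R3 − (1/2)·R1: [0, -1, 1]
R4 ← R4 + (3/2)·R1: [0, -1, 1]
R5 ← R5 − (1/2)·R1: [0, -2, 2]
R3 ← R3 + (1/3)·R2: [0, 0, 0]
R4 ← R4 + (1/3)·R2: [0, 0, 0]
R5 ← R5 + (2/3)·R2: [0, 0, 0]
Echelon form has 2 nonzero rows, so rank(B) = 2.

2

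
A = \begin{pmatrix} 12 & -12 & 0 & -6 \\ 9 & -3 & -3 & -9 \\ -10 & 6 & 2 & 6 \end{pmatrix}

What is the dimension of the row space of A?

3

Row reduce to echelon form.
R2 ← R2 − (3/4)·R1: [0, 6, -3, -9/2]
R3 ← R3 + (5/6)·R1: [0, -4, 2, 1]
R3 ← R3 + (2/3)·R2: [0, 0, 0, -2]
Echelon form has 3 nonzero rows, so rank(A) = 3.
The row space has dimension equal to the rank: 3.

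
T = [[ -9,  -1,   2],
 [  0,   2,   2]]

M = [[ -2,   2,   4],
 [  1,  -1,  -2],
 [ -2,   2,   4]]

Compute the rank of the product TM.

1

First compute TM:
[[ 13, -13, -26],
 [ -2,   2,   4]]
Now row reduce the product.
R2 ← R2 + (2/13)·R1: [0, 0, 0]
1 nonzero row, so rank(TM) = 1.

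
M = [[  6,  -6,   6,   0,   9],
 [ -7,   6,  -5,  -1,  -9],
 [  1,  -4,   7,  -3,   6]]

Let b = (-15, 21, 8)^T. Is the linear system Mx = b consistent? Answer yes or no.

yes

Row reduce the augmented matrix [M | b].
R2 ← R2 + (7/6)·R1: [0, -1, 2, -1, 3/2, 7/2]
R3 ← R3 − (1/6)·R1: [0, -3, 6, -3, 9/2, 21/2]
R3 ← R3 − (3)·R2: [0, 0, 0, 0, 0, 0]
The echelon form has 2 nonzero rows, and every pivot lies in the first 5 columns, so rank(M) = rank([M|b]) = 2.
The system is consistent.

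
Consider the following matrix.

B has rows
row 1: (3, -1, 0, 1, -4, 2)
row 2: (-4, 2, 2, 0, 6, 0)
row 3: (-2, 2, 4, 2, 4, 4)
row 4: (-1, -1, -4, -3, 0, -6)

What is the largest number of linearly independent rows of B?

2

Row reduce to echelon form.
R2 ← R2 + (4/3)·R1: [0, 2/3, 2, 4/3, 2/3, 8/3]
R3 ← R3 + (2/3)·R1: [0, 4/3, 4, 8/3, 4/3, 16/3]
R4 ← R4 + (1/3)·R1: [0, -4/3, -4, -8/3, -4/3, -16/3]
R3 ← R3 − (2)·R2: [0, 0, 0, 0, 0, 0]
R4 ← R4 + (2)·R2: [0, 0, 0, 0, 0, 0]
Echelon form has 2 nonzero rows, so rank(B) = 2.
The rank gives the maximum number of linearly independent rows: 2.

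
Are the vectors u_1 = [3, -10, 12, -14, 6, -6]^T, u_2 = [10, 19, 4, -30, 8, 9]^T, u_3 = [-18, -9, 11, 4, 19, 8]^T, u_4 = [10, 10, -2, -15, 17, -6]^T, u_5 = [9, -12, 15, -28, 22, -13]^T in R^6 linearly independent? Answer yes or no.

Form the matrix with these vectors as rows and row reduce.
R2 ← R2 − (10/3)·R1: [0, 157/3, -36, 50/3, -12, 29]
R3 ← R3 + (6)·R1: [0, -69, 83, -80, 55, -28]
R4 ← R4 − (10/3)·R1: [0, 130/3, -42, 95/3, -3, 14]
R5 ← R5 − (3)·R1: [0, 18, -21, 14, 4, 5]
R3 ← R3 + (207/157)·R2: [0, 0, 5579/157, -9110/157, 6151/157, 1607/157]
R4 ← R4 − (130/157)·R2: [0, 0, -1914/157, 2805/157, 1089/157, -1572/157]
R5 ← R5 − (54/157)·R2: [0, 0, -1353/157, 1298/157, 1276/157, -781/157]
R4 ← R4 + (1914/5579)·R3: [0, 0, 0, -11385/5579, 113685/5579, -36270/5579]
R5 ← R5 + (1353/5579)·R3: [0, 0, 0, -32384/5579, 98351/5579, -13904/5579]
R5 ← R5 − (128/45)·R4: [0, 0, 0, 0, -121/3, 16]
5 nonzero rows, so the 5 vectors span a space of dimension 5.
Since 5 = 5, the vectors are linearly independent.

yes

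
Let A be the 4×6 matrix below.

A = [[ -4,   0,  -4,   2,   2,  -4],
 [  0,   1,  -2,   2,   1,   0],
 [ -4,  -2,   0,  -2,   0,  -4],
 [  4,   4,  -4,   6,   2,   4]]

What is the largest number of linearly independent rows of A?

Row reduce to echelon form.
R3 ← R3 − R1: [0, -2, 4, -4, -2, 0]
R4 ← R4 + R1: [0, 4, -8, 8, 4, 0]
R3 ← R3 + (2)·R2: [0, 0, 0, 0, 0, 0]
R4 ← R4 − (4)·R2: [0, 0, 0, 0, 0, 0]
Echelon form has 2 nonzero rows, so rank(A) = 2.
The rank gives the maximum number of linearly independent rows: 2.

2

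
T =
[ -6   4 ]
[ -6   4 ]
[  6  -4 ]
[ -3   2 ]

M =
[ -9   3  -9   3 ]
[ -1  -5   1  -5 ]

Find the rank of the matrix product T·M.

First compute TM:
[[ 50, -38,  58, -38],
 [ 50, -38,  58, -38],
 [-50,  38, -58,  38],
 [ 25, -19,  29, -19]]
Now row reduce the product.
R2 ← R2 − R1: [0, 0, 0, 0]
R3 ← R3 + R1: [0, 0, 0, 0]
R4 ← R4 − (1/2)·R1: [0, 0, 0, 0]
1 nonzero row, so rank(TM) = 1.

1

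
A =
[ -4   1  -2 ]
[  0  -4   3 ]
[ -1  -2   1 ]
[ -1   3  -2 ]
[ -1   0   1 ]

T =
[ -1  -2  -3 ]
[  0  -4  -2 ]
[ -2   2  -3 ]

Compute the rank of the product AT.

First compute AT:
[[  8,   0,  16],
 [ -6,  22,  -1],
 [ -1,  12,   4],
 [  5, -14,   3],
 [ -1,   4,   0]]
Now row reduce the product.
R2 ← R2 + (3/4)·R1: [0, 22, 11]
R3 ← R3 + (1/8)·R1: [0, 12, 6]
R4 ← R4 − (5/8)·R1: [0, -14, -7]
R5 ← R5 + (1/8)·R1: [0, 4, 2]
R3 ← R3 − (6/11)·R2: [0, 0, 0]
R4 ← R4 + (7/11)·R2: [0, 0, 0]
R5 ← R5 − (2/11)·R2: [0, 0, 0]
2 nonzero rows, so rank(AT) = 2.

2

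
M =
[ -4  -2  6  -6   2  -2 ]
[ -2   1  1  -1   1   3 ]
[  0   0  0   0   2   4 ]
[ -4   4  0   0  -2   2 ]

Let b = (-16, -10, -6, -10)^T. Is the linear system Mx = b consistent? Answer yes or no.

Row reduce the augmented matrix [M | b].
R2 ← R2 − (1/2)·R1: [0, 2, -2, 2, 0, 4, -2]
R4 ← R4 − R1: [0, 6, -6, 6, -4, 4, 6]
R4 ← R4 − (3)·R2: [0, 0, 0, 0, -4, -8, 12]
R4 ← R4 + (2)·R3: [0, 0, 0, 0, 0, 0, 0]
The echelon form has 3 nonzero rows, and every pivot lies in the first 6 columns, so rank(M) = rank([M|b]) = 3.
The system is consistent.

yes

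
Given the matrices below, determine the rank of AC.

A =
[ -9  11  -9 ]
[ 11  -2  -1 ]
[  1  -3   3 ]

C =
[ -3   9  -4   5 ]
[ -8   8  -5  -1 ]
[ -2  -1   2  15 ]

First compute AC:
[[-43,  16, -37, -191],
 [-15,  84, -36,  42],
 [ 15, -18,  17,  53]]
Now row reduce the product.
R2 ← R2 − (15/43)·R1: [0, 3372/43, -993/43, 4671/43]
R3 ← R3 + (15/43)·R1: [0, -534/43, 176/43, -586/43]
R3 ← R3 + (89/562)·R2: [0, 0, 245/562, 2009/562]
3 nonzero rows, so rank(AC) = 3.

3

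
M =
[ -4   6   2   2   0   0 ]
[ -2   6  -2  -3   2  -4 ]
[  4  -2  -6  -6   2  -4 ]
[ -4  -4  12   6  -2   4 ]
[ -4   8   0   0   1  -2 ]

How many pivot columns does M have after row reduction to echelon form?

Row reduce to echelon form.
R2 ← R2 − (1/2)·R1: [0, 3, -3, -4, 2, -4]
R3 ← R3 + R1: [0, 4, -4, -4, 2, -4]
R4 ← R4 − R1: [0, -10, 10, 4, -2, 4]
R5 ← R5 − R1: [0, 2, -2, -2, 1, -2]
R3 ← R3 − (4/3)·R2: [0, 0, 0, 4/3, -2/3, 4/3]
R4 ← R4 + (10/3)·R2: [0, 0, 0, -28/3, 14/3, -28/3]
R5 ← R5 − (2/3)·R2: [0, 0, 0, 2/3, -1/3, 2/3]
R4 ← R4 + (7)·R3: [0, 0, 0, 0, 0, 0]
R5 ← R5 − (1/2)·R3: [0, 0, 0, 0, 0, 0]
Echelon form has 3 nonzero rows, so rank(M) = 3.
Each nonzero row contributes one pivot column: 3 pivot columns.

3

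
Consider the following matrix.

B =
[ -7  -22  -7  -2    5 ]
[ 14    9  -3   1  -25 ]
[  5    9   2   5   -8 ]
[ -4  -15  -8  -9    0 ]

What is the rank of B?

4

Row reduce to echelon form.
R2 ← R2 + (2)·R1: [0, -35, -17, -3, -15]
R3 ← R3 + (5/7)·R1: [0, -47/7, -3, 25/7, -31/7]
R4 ← R4 − (4/7)·R1: [0, -17/7, -4, -55/7, -20/7]
R3 ← R3 − (47/245)·R2: [0, 0, 64/245, 1016/245, -76/49]
R4 ← R4 − (17/245)·R2: [0, 0, -691/245, -1874/245, -89/49]
R4 ← R4 + (691/64)·R3: [0, 0, 0, 297/8, -297/16]
Echelon form has 4 nonzero rows, so rank(B) = 4.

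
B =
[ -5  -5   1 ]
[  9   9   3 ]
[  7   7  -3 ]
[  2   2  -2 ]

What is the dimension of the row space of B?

Row reduce to echelon form.
R2 ← R2 + (9/5)·R1: [0, 0, 24/5]
R3 ← R3 + (7/5)·R1: [0, 0, -8/5]
R4 ← R4 + (2/5)·R1: [0, 0, -8/5]
R3 ← R3 + (1/3)·R2: [0, 0, 0]
R4 ← R4 + (1/3)·R2: [0, 0, 0]
Echelon form has 2 nonzero rows, so rank(B) = 2.
The row space has dimension equal to the rank: 2.

2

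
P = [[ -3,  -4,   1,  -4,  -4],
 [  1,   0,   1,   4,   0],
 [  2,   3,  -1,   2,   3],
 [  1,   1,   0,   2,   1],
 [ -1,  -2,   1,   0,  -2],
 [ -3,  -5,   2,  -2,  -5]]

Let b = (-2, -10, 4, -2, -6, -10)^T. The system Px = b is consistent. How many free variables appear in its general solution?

3

Row reduce the augmented matrix [P | b].
R2 ← R2 + (1/3)·R1: [0, -4/3, 4/3, 8/3, -4/3, -32/3]
R3 ← R3 + (2/3)·R1: [0, 1/3, -1/3, -2/3, 1/3, 8/3]
R4 ← R4 + (1/3)·R1: [0, -1/3, 1/3, 2/3, -1/3, -8/3]
R5 ← R5 − (1/3)·R1: [0, -2/3, 2/3, 4/3, -2/3, -16/3]
R6 ← R6 − R1: [0, -1, 1, 2, -1, -8]
R3 ← R3 + (1/4)·R2: [0, 0, 0, 0, 0, 0]
R4 ← R4 − (1/4)·R2: [0, 0, 0, 0, 0, 0]
R5 ← R5 − (1/2)·R2: [0, 0, 0, 0, 0, 0]
R6 ← R6 − (3/4)·R2: [0, 0, 0, 0, 0, 0]
The echelon form has 2 nonzero rows, and every pivot lies in the first 5 columns, so rank(P) = rank([P|b]) = 2.
The system is consistent.
Free variables = (unknowns) − (rank) = 5 − 2 = 3.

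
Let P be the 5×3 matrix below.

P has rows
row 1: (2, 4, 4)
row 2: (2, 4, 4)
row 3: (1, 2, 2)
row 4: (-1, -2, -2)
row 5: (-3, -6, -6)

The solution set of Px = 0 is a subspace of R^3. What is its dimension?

2

Row reduce to echelon form.
R2 ← R2 − R1: [0, 0, 0]
R3 ← R3 − (1/2)·R1: [0, 0, 0]
R4 ← R4 + (1/2)·R1: [0, 0, 0]
R5 ← R5 + (3/2)·R1: [0, 0, 0]
1 nonzero row, so rank(P) = 1.
P has 3 columns; by rank–nullity, nullity = 3 − 1 = 2.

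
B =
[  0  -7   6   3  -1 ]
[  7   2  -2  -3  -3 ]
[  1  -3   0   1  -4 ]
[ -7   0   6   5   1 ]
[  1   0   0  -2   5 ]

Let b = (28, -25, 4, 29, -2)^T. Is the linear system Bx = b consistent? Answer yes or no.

Row reduce the augmented matrix [B | b].
Swap R1 ↔ R2
R3 ← R3 − (1/7)·R1: [0, -23/7, 2/7, 10/7, -25/7, 53/7]
R4 ← R4 + R1: [0, 2, 4, 2, -2, 4]
R5 ← R5 − (1/7)·R1: [0, -2/7, 2/7, -11/7, 38/7, 11/7]
R3 ← R3 − (23/49)·R2: [0, 0, -124/49, 1/49, -152/49, -39/7]
R4 ← R4 + (2/7)·R2: [0, 0, 40/7, 20/7, -16/7, 12]
R5 ← R5 − (2/49)·R2: [0, 0, 2/49, -83/49, 268/49, 3/7]
R4 ← R4 + (70/31)·R3: [0, 0, 0, 90/31, -288/31, -18/31]
R5 ← R5 + (1/62)·R3: [0, 0, 0, -105/62, 168/31, 21/62]
R5 ← R5 + (7/12)·R4: [0, 0, 0, 0, 0, 0]
The echelon form has 4 nonzero rows, and every pivot lies in the first 5 columns, so rank(B) = rank([B|b]) = 4.
The system is consistent.

yes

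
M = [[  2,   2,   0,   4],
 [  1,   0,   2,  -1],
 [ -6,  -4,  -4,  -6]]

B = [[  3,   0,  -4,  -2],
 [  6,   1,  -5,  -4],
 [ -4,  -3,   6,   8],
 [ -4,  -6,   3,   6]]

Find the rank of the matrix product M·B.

2

First compute MB:
[[  2, -22,  -6,  12],
 [ -1,   0,   5,   8],
 [ -2,  44,   2, -40]]
Now row reduce the product.
R2 ← R2 + (1/2)·R1: [0, -11, 2, 14]
R3 ← R3 + R1: [0, 22, -4, -28]
R3 ← R3 + (2)·R2: [0, 0, 0, 0]
2 nonzero rows, so rank(MB) = 2.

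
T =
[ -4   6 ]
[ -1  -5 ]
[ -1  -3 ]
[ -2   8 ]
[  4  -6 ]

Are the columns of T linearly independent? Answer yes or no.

yes

Row reduce T to echelon form.
R2 ← R2 − (1/4)·R1: [0, -13/2]
R3 ← R3 − (1/4)·R1: [0, -9/2]
R4 ← R4 − (1/2)·R1: [0, 5]
R5 ← R5 + R1: [0, 0]
R3 ← R3 − (9/13)·R2: [0, 0]
R4 ← R4 + (10/13)·R2: [0, 0]
2 pivots among 2 columns.
Every column is a pivot column, so the columns are linearly independent.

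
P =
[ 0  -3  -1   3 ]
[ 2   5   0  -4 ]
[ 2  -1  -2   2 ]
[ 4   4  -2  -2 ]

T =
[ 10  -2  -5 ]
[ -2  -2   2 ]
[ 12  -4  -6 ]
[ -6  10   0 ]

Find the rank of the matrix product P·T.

2

First compute PT:
[[-24,  40,   0],
 [ 34, -54,   0],
 [-14,  26,   0],
 [ 20, -28,   0]]
Now row reduce the product.
R2 ← R2 + (17/12)·R1: [0, 8/3, 0]
R3 ← R3 − (7/12)·R1: [0, 8/3, 0]
R4 ← R4 + (5/6)·R1: [0, 16/3, 0]
R3 ← R3 − R2: [0, 0, 0]
R4 ← R4 − (2)·R2: [0, 0, 0]
2 nonzero rows, so rank(PT) = 2.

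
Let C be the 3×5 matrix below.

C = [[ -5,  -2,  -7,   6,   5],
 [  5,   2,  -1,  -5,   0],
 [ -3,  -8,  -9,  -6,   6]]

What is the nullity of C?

2

Row reduce to echelon form.
R2 ← R2 + R1: [0, 0, -8, 1, 5]
R3 ← R3 − (3/5)·R1: [0, -34/5, -24/5, -48/5, 3]
Swap R2 ↔ R3
3 nonzero rows, so rank(C) = 3.
C has 5 columns; by rank–nullity, nullity = 5 − 3 = 2.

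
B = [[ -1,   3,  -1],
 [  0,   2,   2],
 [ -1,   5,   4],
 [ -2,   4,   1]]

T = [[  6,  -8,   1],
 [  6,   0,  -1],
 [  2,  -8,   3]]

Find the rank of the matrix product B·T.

3

First compute BT:
[[ 10,  16,  -7],
 [ 16, -16,   4],
 [ 32, -24,   6],
 [ 14,   8,  -3]]
Now row reduce the product.
R2 ← R2 − (8/5)·R1: [0, -208/5, 76/5]
R3 ← R3 − (16/5)·R1: [0, -376/5, 142/5]
R4 ← R4 − (7/5)·R1: [0, -72/5, 34/5]
R3 ← R3 − (47/26)·R2: [0, 0, 12/13]
R4 ← R4 − (9/26)·R2: [0, 0, 20/13]
R4 ← R4 − (5/3)·R3: [0, 0, 0]
3 nonzero rows, so rank(BT) = 3.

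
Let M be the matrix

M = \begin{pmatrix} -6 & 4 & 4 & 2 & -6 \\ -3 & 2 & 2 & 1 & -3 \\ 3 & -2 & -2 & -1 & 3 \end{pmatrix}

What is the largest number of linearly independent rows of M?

1

Row reduce to echelon form.
R2 ← R2 − (1/2)·R1: [0, 0, 0, 0, 0]
R3 ← R3 + (1/2)·R1: [0, 0, 0, 0, 0]
Echelon form has 1 nonzero row, so rank(M) = 1.
The rank gives the maximum number of linearly independent rows: 1.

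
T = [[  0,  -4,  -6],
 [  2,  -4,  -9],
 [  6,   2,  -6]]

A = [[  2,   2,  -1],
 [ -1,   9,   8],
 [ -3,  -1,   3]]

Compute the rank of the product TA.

First compute TA:
[[ 22, -30, -50],
 [ 35, -23, -61],
 [ 28,  36,  -8]]
Now row reduce the product.
R2 ← R2 − (35/22)·R1: [0, 272/11, 204/11]
R3 ← R3 − (14/11)·R1: [0, 816/11, 612/11]
R3 ← R3 − (3)·R2: [0, 0, 0]
2 nonzero rows, so rank(TA) = 2.

2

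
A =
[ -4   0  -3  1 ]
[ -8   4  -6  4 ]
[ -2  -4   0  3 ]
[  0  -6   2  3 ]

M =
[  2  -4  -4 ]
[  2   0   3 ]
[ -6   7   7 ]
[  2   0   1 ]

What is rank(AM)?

3

First compute AM:
[[ 12,  -5,  -4],
 [ 36, -10,   6],
 [ -6,   8,  -1],
 [-18,  14,  -1]]
Now row reduce the product.
R2 ← R2 − (3)·R1: [0, 5, 18]
R3 ← R3 + (1/2)·R1: [0, 11/2, -3]
R4 ← R4 + (3/2)·R1: [0, 13/2, -7]
R3 ← R3 − (11/10)·R2: [0, 0, -114/5]
R4 ← R4 − (13/10)·R2: [0, 0, -152/5]
R4 ← R4 − (4/3)·R3: [0, 0, 0]
3 nonzero rows, so rank(AM) = 3.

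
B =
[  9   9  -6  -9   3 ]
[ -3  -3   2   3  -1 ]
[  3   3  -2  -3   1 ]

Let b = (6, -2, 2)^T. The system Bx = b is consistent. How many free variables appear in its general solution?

4

Row reduce the augmented matrix [B | b].
R2 ← R2 + (1/3)·R1: [0, 0, 0, 0, 0, 0]
R3 ← R3 − (1/3)·R1: [0, 0, 0, 0, 0, 0]
The echelon form has 1 nonzero rows, and every pivot lies in the first 5 columns, so rank(B) = rank([B|b]) = 1.
The system is consistent.
Free variables = (unknowns) − (rank) = 5 − 1 = 4.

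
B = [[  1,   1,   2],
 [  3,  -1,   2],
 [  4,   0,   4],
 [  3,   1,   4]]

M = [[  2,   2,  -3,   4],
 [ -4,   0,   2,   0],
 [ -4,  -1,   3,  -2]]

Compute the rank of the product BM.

2

First compute BM:
[[-10,   0,   5,   0],
 [  2,   4,  -5,   8],
 [ -8,   4,   0,   8],
 [-14,   2,   5,   4]]
Now row reduce the product.
R2 ← R2 + (1/5)·R1: [0, 4, -4, 8]
R3 ← R3 − (4/5)·R1: [0, 4, -4, 8]
R4 ← R4 − (7/5)·R1: [0, 2, -2, 4]
R3 ← R3 − R2: [0, 0, 0, 0]
R4 ← R4 − (1/2)·R2: [0, 0, 0, 0]
2 nonzero rows, so rank(BM) = 2.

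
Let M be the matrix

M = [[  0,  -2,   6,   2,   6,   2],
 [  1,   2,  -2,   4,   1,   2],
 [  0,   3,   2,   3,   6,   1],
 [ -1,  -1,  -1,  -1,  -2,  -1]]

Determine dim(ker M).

2

Row reduce to echelon form.
Swap R1 ↔ R2
R4 ← R4 + R1: [0, 1, -3, 3, -1, 1]
R3 ← R3 + (3/2)·R2: [0, 0, 11, 6, 15, 4]
R4 ← R4 + (1/2)·R2: [0, 0, 0, 4, 2, 2]
4 nonzero rows, so rank(M) = 4.
M has 6 columns; by rank–nullity, nullity = 6 − 4 = 2.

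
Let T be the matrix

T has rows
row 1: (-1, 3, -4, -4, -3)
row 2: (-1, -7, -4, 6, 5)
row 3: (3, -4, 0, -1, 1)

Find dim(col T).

3

Row reduce to echelon form.
R2 ← R2 − R1: [0, -10, 0, 10, 8]
R3 ← R3 + (3)·R1: [0, 5, -12, -13, -8]
R3 ← R3 + (1/2)·R2: [0, 0, -12, -8, -4]
Echelon form has 3 nonzero rows, so rank(T) = 3.
The column space has dimension equal to the rank: 3.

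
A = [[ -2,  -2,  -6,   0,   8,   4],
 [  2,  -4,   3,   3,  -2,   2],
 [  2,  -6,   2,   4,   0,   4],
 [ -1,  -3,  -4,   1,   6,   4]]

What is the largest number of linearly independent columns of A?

Row reduce to echelon form.
R2 ← R2 + R1: [0, -6, -3, 3, 6, 6]
R3 ← R3 + R1: [0, -8, -4, 4, 8, 8]
R4 ← R4 − (1/2)·R1: [0, -2, -1, 1, 2, 2]
R3 ← R3 − (4/3)·R2: [0, 0, 0, 0, 0, 0]
R4 ← R4 − (1/3)·R2: [0, 0, 0, 0, 0, 0]
Echelon form has 2 nonzero rows, so rank(A) = 2.
The rank gives the maximum number of linearly independent columns: 2.

2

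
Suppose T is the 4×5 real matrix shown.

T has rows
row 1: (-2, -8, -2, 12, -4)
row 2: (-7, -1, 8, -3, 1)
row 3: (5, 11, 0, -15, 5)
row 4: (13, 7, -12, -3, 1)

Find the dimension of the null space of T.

3

Row reduce to echelon form.
R2 ← R2 − (7/2)·R1: [0, 27, 15, -45, 15]
R3 ← R3 + (5/2)·R1: [0, -9, -5, 15, -5]
R4 ← R4 + (13/2)·R1: [0, -45, -25, 75, -25]
R3 ← R3 + (1/3)·R2: [0, 0, 0, 0, 0]
R4 ← R4 + (5/3)·R2: [0, 0, 0, 0, 0]
2 nonzero rows, so rank(T) = 2.
T has 5 columns; by rank–nullity, nullity = 5 − 2 = 3.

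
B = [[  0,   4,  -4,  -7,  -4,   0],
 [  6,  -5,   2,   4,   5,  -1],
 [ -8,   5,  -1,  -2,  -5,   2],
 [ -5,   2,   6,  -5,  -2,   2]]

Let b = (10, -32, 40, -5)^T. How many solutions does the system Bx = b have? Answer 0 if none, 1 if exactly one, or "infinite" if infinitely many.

infinite

Row reduce the augmented matrix [B | b].
Swap R1 ↔ R2
R3 ← R3 + (4/3)·R1: [0, -5/3, 5/3, 10/3, 5/3, 2/3, -8/3]
R4 ← R4 + (5/6)·R1: [0, -13/6, 23/3, -5/3, 13/6, 7/6, -95/3]
R3 ← R3 + (5/12)·R2: [0, 0, 0, 5/12, 0, 2/3, 3/2]
R4 ← R4 + (13/24)·R2: [0, 0, 11/2, -131/24, 0, 7/6, -105/4]
Swap R3 ↔ R4
The echelon form has 4 nonzero rows, and every pivot lies in the first 6 columns, so rank(B) = rank([B|b]) = 4.
The system is consistent.
rank = 4 < 6 unknowns, so there are infinitely many solutions.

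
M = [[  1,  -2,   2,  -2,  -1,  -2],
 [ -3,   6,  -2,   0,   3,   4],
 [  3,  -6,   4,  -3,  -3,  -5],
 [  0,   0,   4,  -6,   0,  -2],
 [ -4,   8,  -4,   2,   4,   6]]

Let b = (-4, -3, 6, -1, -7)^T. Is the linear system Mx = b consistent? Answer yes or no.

Row reduce the augmented matrix [M | b].
R2 ← R2 + (3)·R1: [0, 0, 4, -6, 0, -2, -15]
R3 ← R3 − (3)·R1: [0, 0, -2, 3, 0, 1, 18]
R5 ← R5 + (4)·R1: [0, 0, 4, -6, 0, -2, -23]
R3 ← R3 + (1/2)·R2: [0, 0, 0, 0, 0, 0, 21/2]
R4 ← R4 − R2: [0, 0, 0, 0, 0, 0, 14]
R5 ← R5 − R2: [0, 0, 0, 0, 0, 0, -8]
R4 ← R4 − (4/3)·R3: [0, 0, 0, 0, 0, 0, 0]
R5 ← R5 + (16/21)·R3: [0, 0, 0, 0, 0, 0, 0]
The echelon form has 3 nonzero rows; the last pivot sits in the augmented column, so rank(M) = 2 but rank([M|b]) = 3.
Since the ranks differ, the system is inconsistent.

no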